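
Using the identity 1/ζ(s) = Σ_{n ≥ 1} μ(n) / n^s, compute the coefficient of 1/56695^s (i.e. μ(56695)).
μ(56695) = 1

Factor n = 56695 = 5 · 17 · 23 · 29. μ(n) = 0 if any exponent ≥ 2 (not squarefree); otherwise μ(n) = (−1)^{ω(n)} where ω(n) is the number of distinct prime factors. Applying: μ(56695) = 1.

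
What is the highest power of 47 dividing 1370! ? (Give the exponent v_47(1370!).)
v_47(1370!) = 29

Legendre's formula: v_p(n!) = Σ_{k ≥ 1} ⌊n / p^k⌋. For p = 47, n = 1370, the terms are:
  ⌊1370/47^1⌋ = ⌊1370/47⌋ = 29
(the next term ⌊1370/47^2⌋ = 0, terminating the sum). Summing: v_47(1370!) = 29 = 29.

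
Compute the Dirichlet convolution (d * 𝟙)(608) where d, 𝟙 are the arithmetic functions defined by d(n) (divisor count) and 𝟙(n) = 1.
(d * 𝟙)(608) = 63

Divisors of 608: [1, 2, 4, 8, 16, 19, 32, 38, 76, 152, 304, 608]. For each d | 608:
  d = 1: d(1) · 𝟙(608/1) = 1 · 1 = 1
  d = 2: d(2) · 𝟙(608/2) = 2 · 1 = 2
  d = 4: d(4) · 𝟙(608/4) = 3 · 1 = 3
  d = 8: d(8) · 𝟙(608/8) = 4 · 1 = 4
  d = 16: d(16) · 𝟙(608/16) = 5 · 1 = 5
  d = 19: d(19) · 𝟙(608/19) = 2 · 1 = 2
  d = 32: d(32) · 𝟙(608/32) = 6 · 1 = 6
  d = 38: d(38) · 𝟙(608/38) = 4 · 1 = 4
  d = 76: d(76) · 𝟙(608/76) = 6 · 1 = 6
  d = 152: d(152) · 𝟙(608/152) = 8 · 1 = 8
  d = 304: d(304) · 𝟙(608/304) = 10 · 1 = 10
  d = 608: d(608) · 𝟙(608/608) = 12 · 1 = 12
Summing: (d * 𝟙)(608) = 1 + 2 + 3 + 4 + 5 + 2 + 6 + 4 + 6 + 8 + 10 + 12 = 63.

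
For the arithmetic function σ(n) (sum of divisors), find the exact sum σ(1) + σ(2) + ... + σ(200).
Σ_{n ≤ 200} σ(n) = 33044

Compute σ(n) for each 1 ≤ n ≤ 200: σ(1) = 1, σ(2) = 3, σ(3) = 4, σ(4) = 7, σ(5) = 6, σ(6) = 12, σ(7) = 8, σ(8) = 15, σ(9) = 13, σ(10) = 18, σ(11) = 12, σ(12) = 28, σ(13) = 14, σ(14) = 24, σ(15) = 24, σ(16) = 31, σ(17) = 18, σ(18) = 39, σ(19) = 20, σ(20) = 42, σ(21) = 32, σ(22) = 36, σ(23) = 24, σ(24) = 60, σ(25) = 31, σ(26) = 42, σ(27) = 40, σ(28) = 56, σ(29) = 30, σ(30) = 72, σ(31) = 32, σ(32) = 63, σ(33) = 48, σ(34) = 54, σ(35) = 48, σ(36) = 91, σ(37) = 38, σ(38) = 60, σ(39) = 56, σ(40) = 90, σ(41) = 42, σ(42) = 96, σ(43) = 44, σ(44) = 84, σ(45) = 78, σ(46) = 72, σ(47) = 48, σ(48) = 124, σ(49) = 57, σ(50) = 93, σ(51) = 72, σ(52) = 98, σ(53) = 54, σ(54) = 120, σ(55) = 72, σ(56) = 120, σ(57) = 80, σ(58) = 90, σ(59) = 60, σ(60) = 168, σ(61) = 62, σ(62) = 96, σ(63) = 104, σ(64) = 127, σ(65) = 84, σ(66) = 144, σ(67) = 68, σ(68) = 126, σ(69) = 96, σ(70) = 144, σ(71) = 72, σ(72) = 195, σ(73) = 74, σ(74) = 114, σ(75) = 124, σ(76) = 140, σ(77) = 96, σ(78) = 168, σ(79) = 80, σ(80) = 186, σ(81) = 121, σ(82) = 126, σ(83) = 84, σ(84) = 224, σ(85) = 108, σ(86) = 132, σ(87) = 120, σ(88) = 180, σ(89) = 90, σ(90) = 234, σ(91) = 112, σ(92) = 168, σ(93) = 128, σ(94) = 144, σ(95) = 120, σ(96) = 252, σ(97) = 98, σ(98) = 171, σ(99) = 156, σ(100) = 217, σ(101) = 102, σ(102) = 216, σ(103) = 104, σ(104) = 210, σ(105) = 192, σ(106) = 162, σ(107) = 108, σ(108) = 280, σ(109) = 110, σ(110) = 216, σ(111) = 152, σ(112) = 248, σ(113) = 114, σ(114) = 240, σ(115) = 144, σ(116) = 210, σ(117) = 182, σ(118) = 180, σ(119) = 144, σ(120) = 360, σ(121) = 133, σ(122) = 186, σ(123) = 168, σ(124) = 224, σ(125) = 156, σ(126) = 312, σ(127) = 128, σ(128) = 255, σ(129) = 176, σ(130) = 252, σ(131) = 132, σ(132) = 336, σ(133) = 160, σ(134) = 204, σ(135) = 240, σ(136) = 270, σ(137) = 138, σ(138) = 288, σ(139) = 140, σ(140) = 336, σ(141) = 192, σ(142) = 216, σ(143) = 168, σ(144) = 403, σ(145) = 180, σ(146) = 222, σ(147) = 228, σ(148) = 266, σ(149) = 150, σ(150) = 372, σ(151) = 152, σ(152) = 300, σ(153) = 234, σ(154) = 288, σ(155) = 192, σ(156) = 392, σ(157) = 158, σ(158) = 240, σ(159) = 216, σ(160) = 378, σ(161) = 192, σ(162) = 363, σ(163) = 164, σ(164) = 294, σ(165) = 288, σ(166) = 252, σ(167) = 168, σ(168) = 480, σ(169) = 183, σ(170) = 324, σ(171) = 260, σ(172) = 308, σ(173) = 174, σ(174) = 360, σ(175) = 248, σ(176) = 372, σ(177) = 240, σ(178) = 270, σ(179) = 180, σ(180) = 546, σ(181) = 182, σ(182) = 336, σ(183) = 248, σ(184) = 360, σ(185) = 228, σ(186) = 384, σ(187) = 216, σ(188) = 336, σ(189) = 320, σ(190) = 360, σ(191) = 192, σ(192) = 508, σ(193) = 194, σ(194) = 294, σ(195) = 336, σ(196) = 399, σ(197) = 198, σ(198) = 468, σ(199) = 200, σ(200) = 465. Summing all 200 values: 33044. (Average order: Σ_{n ≤ x} σ(n) ~ (π²/12) x². For x = 200, (π²/12)·200² ≈ 32898.68.)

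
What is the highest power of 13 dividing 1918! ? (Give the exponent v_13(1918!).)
v_13(1918!) = 158

Legendre's formula: v_p(n!) = Σ_{k ≥ 1} ⌊n / p^k⌋. For p = 13, n = 1918, the terms are:
  ⌊1918/13^1⌋ = ⌊1918/13⌋ = 147
  ⌊1918/13^2⌋ = ⌊1918/169⌋ = 11
(the next term ⌊1918/13^3⌋ = 0, terminating the sum). Summing: v_13(1918!) = 147 + 11 = 158.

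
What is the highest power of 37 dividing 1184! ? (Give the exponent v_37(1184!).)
v_37(1184!) = 32

Legendre's formula: v_p(n!) = Σ_{k ≥ 1} ⌊n / p^k⌋. For p = 37, n = 1184, the terms are:
  ⌊1184/37^1⌋ = ⌊1184/37⌋ = 32
(the next term ⌊1184/37^2⌋ = 0, terminating the sum). Summing: v_37(1184!) = 32 = 32.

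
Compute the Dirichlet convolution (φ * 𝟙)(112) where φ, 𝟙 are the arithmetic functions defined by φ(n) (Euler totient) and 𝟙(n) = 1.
(φ * 𝟙)(112) = 112

Divisors of 112: [1, 2, 4, 7, 8, 14, 16, 28, 56, 112]. For each d | 112:
  d = 1: φ(1) · 𝟙(112/1) = 1 · 1 = 1
  d = 2: φ(2) · 𝟙(112/2) = 1 · 1 = 1
  d = 4: φ(4) · 𝟙(112/4) = 2 · 1 = 2
  d = 7: φ(7) · 𝟙(112/7) = 6 · 1 = 6
  d = 8: φ(8) · 𝟙(112/8) = 4 · 1 = 4
  d = 14: φ(14) · 𝟙(112/14) = 6 · 1 = 6
  d = 16: φ(16) · 𝟙(112/16) = 8 · 1 = 8
  d = 28: φ(28) · 𝟙(112/28) = 12 · 1 = 12
  d = 56: φ(56) · 𝟙(112/56) = 24 · 1 = 24
  d = 112: φ(112) · 𝟙(112/112) = 48 · 1 = 48
Summing: (φ * 𝟙)(112) = 1 + 1 + 2 + 6 + 4 + 6 + 8 + 12 + 24 + 48 = 112.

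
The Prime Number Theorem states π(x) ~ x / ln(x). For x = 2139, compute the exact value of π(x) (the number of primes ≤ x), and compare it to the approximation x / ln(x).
π(2139) = 322;  x/ln(x) ≈ 278.95;  relative error ≈ 13.37%.

Directly count primes up to 2139: π(2139) = 322. The PNT approximation gives 2139/ln(2139) ≈ 2139/7.66809 ≈ 278.95. Relative error (π(x) − x/ln(x)) / π(x) ≈ 13.37%; the approximation is known to undercount slightly (Li(x) is a better estimate).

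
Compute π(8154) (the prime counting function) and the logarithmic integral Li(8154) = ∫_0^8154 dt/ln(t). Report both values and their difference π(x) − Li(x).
π(8154) = 1023;  Li(8154) ≈ 1043.53;  π(x) − Li(x) ≈ -20.53.

Direct count of primes ≤ 8154 gives π(8154) = 1023. Numerical evaluation of the logarithmic integral gives Li(8154) ≈ 1043.53. The difference π(x) − Li(x) ≈ -20.53 is typically negative for small/moderate x (Li(x) overestimates), though Littlewood's theorem shows this sign changes infinitely often.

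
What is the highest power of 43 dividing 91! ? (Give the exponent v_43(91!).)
v_43(91!) = 2

Legendre's formula: v_p(n!) = Σ_{k ≥ 1} ⌊n / p^k⌋. For p = 43, n = 91, the terms are:
  ⌊91/43^1⌋ = ⌊91/43⌋ = 2
(the next term ⌊91/43^2⌋ = 0, terminating the sum). Summing: v_43(91!) = 2 = 2.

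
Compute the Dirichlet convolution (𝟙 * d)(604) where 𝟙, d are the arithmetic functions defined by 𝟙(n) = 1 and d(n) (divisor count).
(𝟙 * d)(604) = 18

Divisors of 604: [1, 2, 4, 151, 302, 604]. For each d | 604:
  d = 1: 𝟙(1) · d(604/1) = 1 · 6 = 6
  d = 2: 𝟙(2) · d(604/2) = 1 · 4 = 4
  d = 4: 𝟙(4) · d(604/4) = 1 · 2 = 2
  d = 151: 𝟙(151) · d(604/151) = 1 · 3 = 3
  d = 302: 𝟙(302) · d(604/302) = 1 · 2 = 2
  d = 604: 𝟙(604) · d(604/604) = 1 · 1 = 1
Summing: (𝟙 * d)(604) = 6 + 4 + 2 + 3 + 2 + 1 = 18.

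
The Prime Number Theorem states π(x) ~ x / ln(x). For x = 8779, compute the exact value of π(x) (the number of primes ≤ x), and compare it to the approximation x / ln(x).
π(8779) = 1094;  x/ln(x) ≈ 966.84;  relative error ≈ 11.62%.

Directly count primes up to 8779: π(8779) = 1094. The PNT approximation gives 8779/ln(8779) ≈ 8779/9.08012 ≈ 966.84. Relative error (π(x) − x/ln(x)) / π(x) ≈ 11.62%; the approximation is known to undercount slightly (Li(x) is a better estimate).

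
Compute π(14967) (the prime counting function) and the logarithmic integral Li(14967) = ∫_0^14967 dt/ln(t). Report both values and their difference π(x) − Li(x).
π(14967) = 1752;  Li(14967) ≈ 1773.19;  π(x) − Li(x) ≈ -21.19.

Direct count of primes ≤ 14967 gives π(14967) = 1752. Numerical evaluation of the logarithmic integral gives Li(14967) ≈ 1773.19. The difference π(x) − Li(x) ≈ -21.19 is typically negative for small/moderate x (Li(x) overestimates), though Littlewood's theorem shows this sign changes infinitely often.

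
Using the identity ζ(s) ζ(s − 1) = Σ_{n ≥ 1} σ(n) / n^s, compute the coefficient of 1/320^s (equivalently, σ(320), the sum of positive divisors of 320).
σ(320) = 762

In the product (Σ m^0/m^s)(Σ k / k^s) = Σ (Σ_{d | n} d) / n^s, the coefficient of 1/n^s is σ(n) = Σ_{d | n} d. For n = 320, divisors are [1, 2, 4, 5, 8, 10, 16, 20, 32, 40, 64, 80, 160, 320]; summing: σ(320) = 762.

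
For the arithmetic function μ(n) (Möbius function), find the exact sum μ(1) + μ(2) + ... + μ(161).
Σ_{n ≤ 161} μ(n) = 1

Compute μ(n) for each 1 ≤ n ≤ 161: μ(1) = 1, μ(2) = -1, μ(3) = -1, μ(4) = 0, μ(5) = -1, μ(6) = 1, μ(7) = -1, μ(8) = 0, μ(9) = 0, μ(10) = 1, μ(11) = -1, μ(12) = 0, μ(13) = -1, μ(14) = 1, μ(15) = 1, μ(16) = 0, μ(17) = -1, μ(18) = 0, μ(19) = -1, μ(20) = 0, μ(21) = 1, μ(22) = 1, μ(23) = -1, μ(24) = 0, μ(25) = 0, μ(26) = 1, μ(27) = 0, μ(28) = 0, μ(29) = -1, μ(30) = -1, μ(31) = -1, μ(32) = 0, μ(33) = 1, μ(34) = 1, μ(35) = 1, μ(36) = 0, μ(37) = -1, μ(38) = 1, μ(39) = 1, μ(40) = 0, μ(41) = -1, μ(42) = -1, μ(43) = -1, μ(44) = 0, μ(45) = 0, μ(46) = 1, μ(47) = -1, μ(48) = 0, μ(49) = 0, μ(50) = 0, μ(51) = 1, μ(52) = 0, μ(53) = -1, μ(54) = 0, μ(55) = 1, μ(56) = 0, μ(57) = 1, μ(58) = 1, μ(59) = -1, μ(60) = 0, μ(61) = -1, μ(62) = 1, μ(63) = 0, μ(64) = 0, μ(65) = 1, μ(66) = -1, μ(67) = -1, μ(68) = 0, μ(69) = 1, μ(70) = -1, μ(71) = -1, μ(72) = 0, μ(73) = -1, μ(74) = 1, μ(75) = 0, μ(76) = 0, μ(77) = 1, μ(78) = -1, μ(79) = -1, μ(80) = 0, μ(81) = 0, μ(82) = 1, μ(83) = -1, μ(84) = 0, μ(85) = 1, μ(86) = 1, μ(87) = 1, μ(88) = 0, μ(89) = -1, μ(90) = 0, μ(91) = 1, μ(92) = 0, μ(93) = 1, μ(94) = 1, μ(95) = 1, μ(96) = 0, μ(97) = -1, μ(98) = 0, μ(99) = 0, μ(100) = 0, μ(101) = -1, μ(102) = -1, μ(103) = -1, μ(104) = 0, μ(105) = -1, μ(106) = 1, μ(107) = -1, μ(108) = 0, μ(109) = -1, μ(110) = -1, μ(111) = 1, μ(112) = 0, μ(113) = -1, μ(114) = -1, μ(115) = 1, μ(116) = 0, μ(117) = 0, μ(118) = 1, μ(119) = 1, μ(120) = 0, μ(121) = 0, μ(122) = 1, μ(123) = 1, μ(124) = 0, μ(125) = 0, μ(126) = 0, μ(127) = -1, μ(128) = 0, μ(129) = 1, μ(130) = -1, μ(131) = -1, μ(132) = 0, μ(133) = 1, μ(134) = 1, μ(135) = 0, μ(136) = 0, μ(137) = -1, μ(138) = -1, μ(139) = -1, μ(140) = 0, μ(141) = 1, μ(142) = 1, μ(143) = 1, μ(144) = 0, μ(145) = 1, μ(146) = 1, μ(147) = 0, μ(148) = 0, μ(149) = -1, μ(150) = 0, μ(151) = -1, μ(152) = 0, μ(153) = 0, μ(154) = -1, μ(155) = 1, μ(156) = 0, μ(157) = -1, μ(158) = 1, μ(159) = 1, μ(160) = 0, μ(161) = 1. Summing all 161 values: 1. (Mertens function M(x) = Σ_{n ≤ x} μ(n); on average M(x) should be small (PNT ⟺ M(x) = o(x)).)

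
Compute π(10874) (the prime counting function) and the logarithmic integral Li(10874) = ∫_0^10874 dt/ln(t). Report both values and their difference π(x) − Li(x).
π(10874) = 1322;  Li(10874) ≈ 1340.60;  π(x) − Li(x) ≈ -18.60.

Direct count of primes ≤ 10874 gives π(10874) = 1322. Numerical evaluation of the logarithmic integral gives Li(10874) ≈ 1340.60. The difference π(x) − Li(x) ≈ -18.60 is typically negative for small/moderate x (Li(x) overestimates), though Littlewood's theorem shows this sign changes infinitely often.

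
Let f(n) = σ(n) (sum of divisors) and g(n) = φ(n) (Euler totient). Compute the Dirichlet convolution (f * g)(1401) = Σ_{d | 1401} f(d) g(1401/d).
(σ * φ)(1401) = 5604

Divisors of 1401: [1, 3, 467, 1401]. For each d | 1401:
  d = 1: σ(1) · φ(1401/1) = 1 · 932 = 932
  d = 3: σ(3) · φ(1401/3) = 4 · 466 = 1864
  d = 467: σ(467) · φ(1401/467) = 468 · 2 = 936
  d = 1401: σ(1401) · φ(1401/1401) = 1872 · 1 = 1872
Summing: (σ * φ)(1401) = 932 + 1864 + 936 + 1872 = 5604.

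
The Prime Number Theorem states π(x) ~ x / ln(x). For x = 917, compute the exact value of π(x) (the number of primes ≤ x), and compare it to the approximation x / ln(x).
π(917) = 156;  x/ln(x) ≈ 134.44;  relative error ≈ 13.82%.

Directly count primes up to 917: π(917) = 156. The PNT approximation gives 917/ln(917) ≈ 917/6.82111 ≈ 134.44. Relative error (π(x) − x/ln(x)) / π(x) ≈ 13.82%; the approximation is known to undercount slightly (Li(x) is a better estimate).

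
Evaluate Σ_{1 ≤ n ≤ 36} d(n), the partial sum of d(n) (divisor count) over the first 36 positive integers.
Σ_{n ≤ 36} d(n) = 140

Compute d(n) for each 1 ≤ n ≤ 36: d(1) = 1, d(2) = 2, d(3) = 2, d(4) = 3, d(5) = 2, d(6) = 4, d(7) = 2, d(8) = 4, d(9) = 3, d(10) = 4, d(11) = 2, d(12) = 6, d(13) = 2, d(14) = 4, d(15) = 4, d(16) = 5, d(17) = 2, d(18) = 6, d(19) = 2, d(20) = 6, d(21) = 4, d(22) = 4, d(23) = 2, d(24) = 8, d(25) = 3, d(26) = 4, d(27) = 4, d(28) = 6, d(29) = 2, d(30) = 8, d(31) = 2, d(32) = 6, d(33) = 4, d(34) = 4, d(35) = 4, d(36) = 9. Summing all 36 values: 140. (Dirichlet's divisor formula: Σ_{n ≤ x} d(n) = x ln(x) + (2γ − 1) x + O(√x). For x = 36, the asymptotic estimate is ≈ 134.57.)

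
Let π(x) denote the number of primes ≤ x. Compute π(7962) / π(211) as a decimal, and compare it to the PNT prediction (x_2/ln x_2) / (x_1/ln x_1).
π(7962)/π(211) = 1005/47 ≈ 21.3830;  PNT prediction ≈ 22.4828.

π(211) = 47 and π(7962) = 1005, so π(7962)/π(211) ≈ 21.3830. The PNT-predicted ratio is (7962/ln(7962)) / (211/ln(211)) ≈ 22.4828. The two agree to within a few percent, as expected.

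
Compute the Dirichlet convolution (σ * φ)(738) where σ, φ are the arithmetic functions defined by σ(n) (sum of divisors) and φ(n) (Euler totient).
(σ * φ)(738) = 8856

Divisors of 738: [1, 2, 3, 6, 9, 18, 41, 82, 123, 246, 369, 738]. For each d | 738:
  d = 1: σ(1) · φ(738/1) = 1 · 240 = 240
  d = 2: σ(2) · φ(738/2) = 3 · 240 = 720
  d = 3: σ(3) · φ(738/3) = 4 · 80 = 320
  d = 6: σ(6) · φ(738/6) = 12 · 80 = 960
  d = 9: σ(9) · φ(738/9) = 13 · 40 = 520
  d = 18: σ(18) · φ(738/18) = 39 · 40 = 1560
  d = 41: σ(41) · φ(738/41) = 42 · 6 = 252
  d = 82: σ(82) · φ(738/82) = 126 · 6 = 756
  d = 123: σ(123) · φ(738/123) = 168 · 2 = 336
  d = 246: σ(246) · φ(738/246) = 504 · 2 = 1008
  d = 369: σ(369) · φ(738/369) = 546 · 1 = 546
  d = 738: σ(738) · φ(738/738) = 1638 · 1 = 1638
Summing: (σ * φ)(738) = 240 + 720 + 320 + 960 + 520 + 1560 + 252 + 756 + 336 + 1008 + 546 + 1638 = 8856.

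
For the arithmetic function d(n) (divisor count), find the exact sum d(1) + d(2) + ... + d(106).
Σ_{n ≤ 106} d(n) = 514

Compute d(n) for each 1 ≤ n ≤ 106: d(1) = 1, d(2) = 2, d(3) = 2, d(4) = 3, d(5) = 2, d(6) = 4, d(7) = 2, d(8) = 4, d(9) = 3, d(10) = 4, d(11) = 2, d(12) = 6, d(13) = 2, d(14) = 4, d(15) = 4, d(16) = 5, d(17) = 2, d(18) = 6, d(19) = 2, d(20) = 6, d(21) = 4, d(22) = 4, d(23) = 2, d(24) = 8, d(25) = 3, d(26) = 4, d(27) = 4, d(28) = 6, d(29) = 2, d(30) = 8, d(31) = 2, d(32) = 6, d(33) = 4, d(34) = 4, d(35) = 4, d(36) = 9, d(37) = 2, d(38) = 4, d(39) = 4, d(40) = 8, d(41) = 2, d(42) = 8, d(43) = 2, d(44) = 6, d(45) = 6, d(46) = 4, d(47) = 2, d(48) = 10, d(49) = 3, d(50) = 6, d(51) = 4, d(52) = 6, d(53) = 2, d(54) = 8, d(55) = 4, d(56) = 8, d(57) = 4, d(58) = 4, d(59) = 2, d(60) = 12, d(61) = 2, d(62) = 4, d(63) = 6, d(64) = 7, d(65) = 4, d(66) = 8, d(67) = 2, d(68) = 6, d(69) = 4, d(70) = 8, d(71) = 2, d(72) = 12, d(73) = 2, d(74) = 4, d(75) = 6, d(76) = 6, d(77) = 4, d(78) = 8, d(79) = 2, d(80) = 10, d(81) = 5, d(82) = 4, d(83) = 2, d(84) = 12, d(85) = 4, d(86) = 4, d(87) = 4, d(88) = 8, d(89) = 2, d(90) = 12, d(91) = 4, d(92) = 6, d(93) = 4, d(94) = 4, d(95) = 4, d(96) = 12, d(97) = 2, d(98) = 6, d(99) = 6, d(100) = 9, d(101) = 2, d(102) = 8, d(103) = 2, d(104) = 8, d(105) = 8, d(106) = 4. Summing all 106 values: 514. (Dirichlet's divisor formula: Σ_{n ≤ x} d(n) = x ln(x) + (2γ − 1) x + O(√x). For x = 106, the asymptotic estimate is ≈ 510.69.)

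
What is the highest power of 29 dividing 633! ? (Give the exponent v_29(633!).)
v_29(633!) = 21

Legendre's formula: v_p(n!) = Σ_{k ≥ 1} ⌊n / p^k⌋. For p = 29, n = 633, the terms are:
  ⌊633/29^1⌋ = ⌊633/29⌋ = 21
(the next term ⌊633/29^2⌋ = 0, terminating the sum). Summing: v_29(633!) = 21 = 21.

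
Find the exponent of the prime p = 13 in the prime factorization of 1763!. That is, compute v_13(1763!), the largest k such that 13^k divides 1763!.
v_13(1763!) = 145

Legendre's formula: v_p(n!) = Σ_{k ≥ 1} ⌊n / p^k⌋. For p = 13, n = 1763, the terms are:
  ⌊1763/13^1⌋ = ⌊1763/13⌋ = 135
  ⌊1763/13^2⌋ = ⌊1763/169⌋ = 10
(the next term ⌊1763/13^3⌋ = 0, terminating the sum). Summing: v_13(1763!) = 135 + 10 = 145.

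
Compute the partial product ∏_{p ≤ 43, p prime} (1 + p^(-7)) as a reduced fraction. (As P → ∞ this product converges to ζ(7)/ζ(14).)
∏ = 520809220089538061022644224225580227698833285987386472597926245148089867161153104280287356125184/516528479137134655019209847872578550121603875954111837055841148542846145248143400719531810009375

The primes p ≤ 43 are [2, 3, 5, 7, 11, 13, 17, 19, 23, 29, 31, 37, 41, 43]. For each, (1 + 1/p^7) = (p^7 + 1)/p^7. Multiplying these fractions over p ∈ [2, 3, 5, 7, 11, 13, 17, 19, 23, 29, 31, 37, 41, 43] gives 520809220089538061022644224225580227698833285987386472597926245148089867161153104280287356125184/516528479137134655019209847872578550121603875954111837055841148542846145248143400719531810009375. (In the limit P → ∞ this tends to ζ(7)/ζ(14).)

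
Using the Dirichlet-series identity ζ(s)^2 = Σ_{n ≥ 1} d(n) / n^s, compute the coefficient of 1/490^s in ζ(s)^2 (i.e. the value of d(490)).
d(490) = 12

ζ(s)^2 = (Σ 1/m^s)(Σ 1/k^s). The coefficient of 1/n^s in the product is the number of ordered pairs (m, k) with mk = n, which equals d(n). For n = 490, divisors are [1, 2, 5, 7, 10, 14, 35, 49, 70, 98, 245, 490], so d(490) = 12.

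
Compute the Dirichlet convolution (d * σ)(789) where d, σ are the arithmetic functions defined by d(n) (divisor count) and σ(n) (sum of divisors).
(d * σ)(789) = 1596

Divisors of 789: [1, 3, 263, 789]. For each d | 789:
  d = 1: d(1) · σ(789/1) = 1 · 1056 = 1056
  d = 3: d(3) · σ(789/3) = 2 · 264 = 528
  d = 263: d(263) · σ(789/263) = 2 · 4 = 8
  d = 789: d(789) · σ(789/789) = 4 · 1 = 4
Summing: (d * σ)(789) = 1056 + 528 + 8 + 4 = 1596.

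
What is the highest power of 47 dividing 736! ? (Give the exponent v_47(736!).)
v_47(736!) = 15

Legendre's formula: v_p(n!) = Σ_{k ≥ 1} ⌊n / p^k⌋. For p = 47, n = 736, the terms are:
  ⌊736/47^1⌋ = ⌊736/47⌋ = 15
(the next term ⌊736/47^2⌋ = 0, terminating the sum). Summing: v_47(736!) = 15 = 15.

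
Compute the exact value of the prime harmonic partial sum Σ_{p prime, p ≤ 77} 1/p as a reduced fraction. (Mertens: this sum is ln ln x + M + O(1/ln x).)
Σ 1/p = 71544353681891529224514036059/40729680599249024150621323470

π(77) = 21, so the primes ≤ 77 are [2, 3, 5, 7, 11, 13, 17, 19, 23, 29, 31, 37, 41, 43, 47, 53, 59, 61, 67, 71, 73]. Summing 1/p over these primes: 71544353681891529224514036059/40729680599249024150621323470 ≈ 1.7566. Mertens estimate ln ln(77) + 0.2615 ≈ 1.7302.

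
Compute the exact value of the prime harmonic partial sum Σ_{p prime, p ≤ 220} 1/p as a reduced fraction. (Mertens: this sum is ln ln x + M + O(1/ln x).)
Σ 1/p = 3215488142498485484492183158345029261034221047849345857469577412562094716564064084247/1645783550795210387735581011435590727981167322669649249414629852197255934130751870910

π(220) = 47, so the primes ≤ 220 are [2, 3, 5, 7, 11, 13, 17, 19, 23, 29, 31, 37, 41, 43, 47, 53, 59, 61, 67, 71, 73, 79, 83, 89, 97, 101, 103, 107, 109, 113, 127, 131, 137, 139, 149, 151, 157, 163, 167, 173, 179, 181, 191, 193, 197, 199, 211]. Summing 1/p over these primes: 3215488142498485484492183158345029261034221047849345857469577412562094716564064084247/1645783550795210387735581011435590727981167322669649249414629852197255934130751870910 ≈ 1.9538. Mertens estimate ln ln(220) + 0.2615 ≈ 1.9467.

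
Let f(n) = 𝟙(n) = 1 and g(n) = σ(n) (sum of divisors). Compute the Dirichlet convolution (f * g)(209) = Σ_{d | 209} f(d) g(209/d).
(𝟙 * σ)(209) = 273

Divisors of 209: [1, 11, 19, 209]. For each d | 209:
  d = 1: 𝟙(1) · σ(209/1) = 1 · 240 = 240
  d = 11: 𝟙(11) · σ(209/11) = 1 · 20 = 20
  d = 19: 𝟙(19) · σ(209/19) = 1 · 12 = 12
  d = 209: 𝟙(209) · σ(209/209) = 1 · 1 = 1
Summing: (𝟙 * σ)(209) = 240 + 20 + 12 + 1 = 273.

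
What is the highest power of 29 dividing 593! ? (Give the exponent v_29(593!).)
v_29(593!) = 20

Legendre's formula: v_p(n!) = Σ_{k ≥ 1} ⌊n / p^k⌋. For p = 29, n = 593, the terms are:
  ⌊593/29^1⌋ = ⌊593/29⌋ = 20
(the next term ⌊593/29^2⌋ = 0, terminating the sum). Summing: v_29(593!) = 20 = 20.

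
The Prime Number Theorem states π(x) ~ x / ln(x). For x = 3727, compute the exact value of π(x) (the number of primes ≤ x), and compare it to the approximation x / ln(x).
π(3727) = 520;  x/ln(x) ≈ 453.22;  relative error ≈ 12.84%.

Directly count primes up to 3727: π(3727) = 520. The PNT approximation gives 3727/ln(3727) ≈ 3727/8.22336 ≈ 453.22. Relative error (π(x) − x/ln(x)) / π(x) ≈ 12.84%; the approximation is known to undercount slightly (Li(x) is a better estimate).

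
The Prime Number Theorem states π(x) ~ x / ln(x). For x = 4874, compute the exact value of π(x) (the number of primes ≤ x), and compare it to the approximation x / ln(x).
π(4874) = 652;  x/ln(x) ≈ 573.97;  relative error ≈ 11.97%.

Directly count primes up to 4874: π(4874) = 652. The PNT approximation gives 4874/ln(4874) ≈ 4874/8.49167 ≈ 573.97. Relative error (π(x) − x/ln(x)) / π(x) ≈ 11.97%; the approximation is known to undercount slightly (Li(x) is a better estimate).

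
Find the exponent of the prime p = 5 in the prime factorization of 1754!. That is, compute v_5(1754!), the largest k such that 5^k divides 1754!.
v_5(1754!) = 436

Legendre's formula: v_p(n!) = Σ_{k ≥ 1} ⌊n / p^k⌋. For p = 5, n = 1754, the terms are:
  ⌊1754/5^1⌋ = ⌊1754/5⌋ = 350
  ⌊1754/5^2⌋ = ⌊1754/25⌋ = 70
  ⌊1754/5^3⌋ = ⌊1754/125⌋ = 14
  ⌊1754/5^4⌋ = ⌊1754/625⌋ = 2
(the next term ⌊1754/5^5⌋ = 0, terminating the sum). Summing: v_5(1754!) = 350 + 70 + 14 + 2 = 436.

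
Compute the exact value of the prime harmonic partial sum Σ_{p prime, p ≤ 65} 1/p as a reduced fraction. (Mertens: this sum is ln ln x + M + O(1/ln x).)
Σ 1/p = 201015517717077830328949/117288381359406970983270

π(65) = 18, so the primes ≤ 65 are [2, 3, 5, 7, 11, 13, 17, 19, 23, 29, 31, 37, 41, 43, 47, 53, 59, 61]. Summing 1/p over these primes: 201015517717077830328949/117288381359406970983270 ≈ 1.7139. Mertens estimate ln ln(65) + 0.2615 ≈ 1.6905.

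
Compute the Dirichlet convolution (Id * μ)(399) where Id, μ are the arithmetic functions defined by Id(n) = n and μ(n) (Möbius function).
(Id * μ)(399) = 216

Divisors of 399: [1, 3, 7, 19, 21, 57, 133, 399]. For each d | 399:
  d = 1: Id(1) · μ(399/1) = 1 · -1 = -1
  d = 3: Id(3) · μ(399/3) = 3 · 1 = 3
  d = 7: Id(7) · μ(399/7) = 7 · 1 = 7
  d = 19: Id(19) · μ(399/19) = 19 · 1 = 19
  d = 21: Id(21) · μ(399/21) = 21 · -1 = -21
  d = 57: Id(57) · μ(399/57) = 57 · -1 = -57
  d = 133: Id(133) · μ(399/133) = 133 · -1 = -133
  d = 399: Id(399) · μ(399/399) = 399 · 1 = 399
Summing: (Id * μ)(399) = -1 + 3 + 7 + 19 + -21 + -57 + -133 + 399 = 216.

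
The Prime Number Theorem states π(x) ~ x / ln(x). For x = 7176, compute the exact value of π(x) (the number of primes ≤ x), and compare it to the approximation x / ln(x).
π(7176) = 916;  x/ln(x) ≈ 808.24;  relative error ≈ 11.76%.

Directly count primes up to 7176: π(7176) = 916. The PNT approximation gives 7176/ln(7176) ≈ 7176/8.87850 ≈ 808.24. Relative error (π(x) − x/ln(x)) / π(x) ≈ 11.76%; the approximation is known to undercount slightly (Li(x) is a better estimate).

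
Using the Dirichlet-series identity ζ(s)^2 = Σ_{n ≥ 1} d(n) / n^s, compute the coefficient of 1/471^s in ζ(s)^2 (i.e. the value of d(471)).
d(471) = 4

ζ(s)^2 = (Σ 1/m^s)(Σ 1/k^s). The coefficient of 1/n^s in the product is the number of ordered pairs (m, k) with mk = n, which equals d(n). For n = 471, divisors are [1, 3, 157, 471], so d(471) = 4.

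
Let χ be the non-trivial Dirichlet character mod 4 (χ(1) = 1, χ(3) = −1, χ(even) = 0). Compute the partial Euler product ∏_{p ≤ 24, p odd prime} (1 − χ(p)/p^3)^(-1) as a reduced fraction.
∏ = 177358697820836675/183046656872153088

The odd primes p ≤ 24 are [3, 5, 7, 11, 13, 17, 19, 23]. For each, χ(p) = 1 if p ≡ 1 mod 4, χ(p) = −1 if p ≡ 3 mod 4. Taking (1 − χ(p)/p^3)^(-1) = p^3/(p^3 − χ(p)): (1 − (-1)/3^3)^(-1) · (1 − (1)/5^3)^(-1) · (1 − (-1)/7^3)^(-1) · (1 − (-1)/11^3)^(-1) · (1 − (1)/13^3)^(-1) · (1 − (1)/17^3)^(-1) · (1 − (-1)/19^3)^(-1) · (1 − (-1)/23^3)^(-1) = 177358697820836675/183046656872153088.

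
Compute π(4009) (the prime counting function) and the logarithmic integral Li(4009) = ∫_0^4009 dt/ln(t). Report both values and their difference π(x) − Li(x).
π(4009) = 553;  Li(4009) ≈ 566.45;  π(x) − Li(x) ≈ -13.45.

Direct count of primes ≤ 4009 gives π(4009) = 553. Numerical evaluation of the logarithmic integral gives Li(4009) ≈ 566.45. The difference π(x) − Li(x) ≈ -13.45 is typically negative for small/moderate x (Li(x) overestimates), though Littlewood's theorem shows this sign changes infinitely often.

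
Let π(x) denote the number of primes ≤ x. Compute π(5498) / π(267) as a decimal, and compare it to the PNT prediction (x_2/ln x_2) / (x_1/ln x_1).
π(5498)/π(267) = 725/56 ≈ 12.9464;  PNT prediction ≈ 13.3592.

π(267) = 56 and π(5498) = 725, so π(5498)/π(267) ≈ 12.9464. The PNT-predicted ratio is (5498/ln(5498)) / (267/ln(267)) ≈ 13.3592. The two agree to within a few percent, as expected.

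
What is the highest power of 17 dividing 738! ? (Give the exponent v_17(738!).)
v_17(738!) = 45

Legendre's formula: v_p(n!) = Σ_{k ≥ 1} ⌊n / p^k⌋. For p = 17, n = 738, the terms are:
  ⌊738/17^1⌋ = ⌊738/17⌋ = 43
  ⌊738/17^2⌋ = ⌊738/289⌋ = 2
(the next term ⌊738/17^3⌋ = 0, terminating the sum). Summing: v_17(738!) = 43 + 2 = 45.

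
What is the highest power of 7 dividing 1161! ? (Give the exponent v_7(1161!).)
v_7(1161!) = 191

Legendre's formula: v_p(n!) = Σ_{k ≥ 1} ⌊n / p^k⌋. For p = 7, n = 1161, the terms are:
  ⌊1161/7^1⌋ = ⌊1161/7⌋ = 165
  ⌊1161/7^2⌋ = ⌊1161/49⌋ = 23
  ⌊1161/7^3⌋ = ⌊1161/343⌋ = 3
(the next term ⌊1161/7^4⌋ = 0, terminating the sum). Summing: v_7(1161!) = 165 + 23 + 3 = 191.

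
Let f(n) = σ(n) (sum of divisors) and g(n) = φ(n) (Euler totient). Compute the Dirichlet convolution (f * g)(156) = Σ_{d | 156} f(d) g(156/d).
(σ * φ)(156) = 1872

Divisors of 156: [1, 2, 3, 4, 6, 12, 13, 26, 39, 52, 78, 156]. For each d | 156:
  d = 1: σ(1) · φ(156/1) = 1 · 48 = 48
  d = 2: σ(2) · φ(156/2) = 3 · 24 = 72
  d = 3: σ(3) · φ(156/3) = 4 · 24 = 96
  d = 4: σ(4) · φ(156/4) = 7 · 24 = 168
  d = 6: σ(6) · φ(156/6) = 12 · 12 = 144
  d = 12: σ(12) · φ(156/12) = 28 · 12 = 336
  d = 13: σ(13) · φ(156/13) = 14 · 4 = 56
  d = 26: σ(26) · φ(156/26) = 42 · 2 = 84
  d = 39: σ(39) · φ(156/39) = 56 · 2 = 112
  d = 52: σ(52) · φ(156/52) = 98 · 2 = 196
  d = 78: σ(78) · φ(156/78) = 168 · 1 = 168
  d = 156: σ(156) · φ(156/156) = 392 · 1 = 392
Summing: (σ * φ)(156) = 48 + 72 + 96 + 168 + 144 + 336 + 56 + 84 + 112 + 196 + 168 + 392 = 1872.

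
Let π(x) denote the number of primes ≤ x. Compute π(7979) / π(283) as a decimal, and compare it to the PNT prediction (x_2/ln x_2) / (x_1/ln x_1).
π(7979)/π(283) = 1006/61 ≈ 16.4918;  PNT prediction ≈ 17.7159.

π(283) = 61 and π(7979) = 1006, so π(7979)/π(283) ≈ 16.4918. The PNT-predicted ratio is (7979/ln(7979)) / (283/ln(283)) ≈ 17.7159. The two agree to within a few percent, as expected.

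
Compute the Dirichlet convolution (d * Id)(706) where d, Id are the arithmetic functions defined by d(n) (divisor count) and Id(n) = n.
(d * Id)(706) = 1420

Divisors of 706: [1, 2, 353, 706]. For each d | 706:
  d = 1: d(1) · Id(706/1) = 1 · 706 = 706
  d = 2: d(2) · Id(706/2) = 2 · 353 = 706
  d = 353: d(353) · Id(706/353) = 2 · 2 = 4
  d = 706: d(706) · Id(706/706) = 4 · 1 = 4
Summing: (d * Id)(706) = 706 + 706 + 4 + 4 = 1420.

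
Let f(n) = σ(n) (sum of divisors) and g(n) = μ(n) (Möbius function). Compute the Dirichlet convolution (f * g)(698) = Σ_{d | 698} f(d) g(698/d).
(σ * μ)(698) = 698

Divisors of 698: [1, 2, 349, 698]. For each d | 698:
  d = 1: σ(1) · μ(698/1) = 1 · 1 = 1
  d = 2: σ(2) · μ(698/2) = 3 · -1 = -3
  d = 349: σ(349) · μ(698/349) = 350 · -1 = -350
  d = 698: σ(698) · μ(698/698) = 1050 · 1 = 1050
Summing: (σ * μ)(698) = 1 + -3 + -350 + 1050 = 698.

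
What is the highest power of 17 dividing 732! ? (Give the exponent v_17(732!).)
v_17(732!) = 45

Legendre's formula: v_p(n!) = Σ_{k ≥ 1} ⌊n / p^k⌋. For p = 17, n = 732, the terms are:
  ⌊732/17^1⌋ = ⌊732/17⌋ = 43
  ⌊732/17^2⌋ = ⌊732/289⌋ = 2
(the next term ⌊732/17^3⌋ = 0, terminating the sum). Summing: v_17(732!) = 43 + 2 = 45.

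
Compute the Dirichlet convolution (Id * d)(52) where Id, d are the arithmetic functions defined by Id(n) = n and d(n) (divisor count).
(Id * d)(52) = 165

Divisors of 52: [1, 2, 4, 13, 26, 52]. For each d | 52:
  d = 1: Id(1) · d(52/1) = 1 · 6 = 6
  d = 2: Id(2) · d(52/2) = 2 · 4 = 8
  d = 4: Id(4) · d(52/4) = 4 · 2 = 8
  d = 13: Id(13) · d(52/13) = 13 · 3 = 39
  d = 26: Id(26) · d(52/26) = 26 · 2 = 52
  d = 52: Id(52) · d(52/52) = 52 · 1 = 52
Summing: (Id * d)(52) = 6 + 8 + 8 + 39 + 52 + 52 = 165.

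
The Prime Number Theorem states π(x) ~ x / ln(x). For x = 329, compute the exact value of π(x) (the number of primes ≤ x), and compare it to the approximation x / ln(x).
π(329) = 66;  x/ln(x) ≈ 56.76;  relative error ≈ 14.00%.

Directly count primes up to 329: π(329) = 66. The PNT approximation gives 329/ln(329) ≈ 329/5.79606 ≈ 56.76. Relative error (π(x) − x/ln(x)) / π(x) ≈ 14.00%; the approximation is known to undercount slightly (Li(x) is a better estimate).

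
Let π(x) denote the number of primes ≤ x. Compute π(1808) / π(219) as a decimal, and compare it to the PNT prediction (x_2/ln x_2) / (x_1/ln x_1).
π(1808)/π(219) = 279/47 ≈ 5.9362;  PNT prediction ≈ 5.9321.

π(219) = 47 and π(1808) = 279, so π(1808)/π(219) ≈ 5.9362. The PNT-predicted ratio is (1808/ln(1808)) / (219/ln(219)) ≈ 5.9321. The two agree to within a few percent, as expected.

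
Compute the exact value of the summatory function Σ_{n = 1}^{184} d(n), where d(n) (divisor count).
Σ_{n ≤ 184} d(n) = 993

Compute d(n) for each 1 ≤ n ≤ 184: d(1) = 1, d(2) = 2, d(3) = 2, d(4) = 3, d(5) = 2, d(6) = 4, d(7) = 2, d(8) = 4, d(9) = 3, d(10) = 4, d(11) = 2, d(12) = 6, d(13) = 2, d(14) = 4, d(15) = 4, d(16) = 5, d(17) = 2, d(18) = 6, d(19) = 2, d(20) = 6, d(21) = 4, d(22) = 4, d(23) = 2, d(24) = 8, d(25) = 3, d(26) = 4, d(27) = 4, d(28) = 6, d(29) = 2, d(30) = 8, d(31) = 2, d(32) = 6, d(33) = 4, d(34) = 4, d(35) = 4, d(36) = 9, d(37) = 2, d(38) = 4, d(39) = 4, d(40) = 8, d(41) = 2, d(42) = 8, d(43) = 2, d(44) = 6, d(45) = 6, d(46) = 4, d(47) = 2, d(48) = 10, d(49) = 3, d(50) = 6, d(51) = 4, d(52) = 6, d(53) = 2, d(54) = 8, d(55) = 4, d(56) = 8, d(57) = 4, d(58) = 4, d(59) = 2, d(60) = 12, d(61) = 2, d(62) = 4, d(63) = 6, d(64) = 7, d(65) = 4, d(66) = 8, d(67) = 2, d(68) = 6, d(69) = 4, d(70) = 8, d(71) = 2, d(72) = 12, d(73) = 2, d(74) = 4, d(75) = 6, d(76) = 6, d(77) = 4, d(78) = 8, d(79) = 2, d(80) = 10, d(81) = 5, d(82) = 4, d(83) = 2, d(84) = 12, d(85) = 4, d(86) = 4, d(87) = 4, d(88) = 8, d(89) = 2, d(90) = 12, d(91) = 4, d(92) = 6, d(93) = 4, d(94) = 4, d(95) = 4, d(96) = 12, d(97) = 2, d(98) = 6, d(99) = 6, d(100) = 9, d(101) = 2, d(102) = 8, d(103) = 2, d(104) = 8, d(105) = 8, d(106) = 4, d(107) = 2, d(108) = 12, d(109) = 2, d(110) = 8, d(111) = 4, d(112) = 10, d(113) = 2, d(114) = 8, d(115) = 4, d(116) = 6, d(117) = 6, d(118) = 4, d(119) = 4, d(120) = 16, d(121) = 3, d(122) = 4, d(123) = 4, d(124) = 6, d(125) = 4, d(126) = 12, d(127) = 2, d(128) = 8, d(129) = 4, d(130) = 8, d(131) = 2, d(132) = 12, d(133) = 4, d(134) = 4, d(135) = 8, d(136) = 8, d(137) = 2, d(138) = 8, d(139) = 2, d(140) = 12, d(141) = 4, d(142) = 4, d(143) = 4, d(144) = 15, d(145) = 4, d(146) = 4, d(147) = 6, d(148) = 6, d(149) = 2, d(150) = 12, d(151) = 2, d(152) = 8, d(153) = 6, d(154) = 8, d(155) = 4, d(156) = 12, d(157) = 2, d(158) = 4, d(159) = 4, d(160) = 12, d(161) = 4, d(162) = 10, d(163) = 2, d(164) = 6, d(165) = 8, d(166) = 4, d(167) = 2, d(168) = 16, d(169) = 3, d(170) = 8, d(171) = 6, d(172) = 6, d(173) = 2, d(174) = 8, d(175) = 6, d(176) = 10, d(177) = 4, d(178) = 4, d(179) = 2, d(180) = 18, d(181) = 2, d(182) = 8, d(183) = 4, d(184) = 8. Summing all 184 values: 993. (Dirichlet's divisor formula: Σ_{n ≤ x} d(n) = x ln(x) + (2γ − 1) x + O(√x). For x = 184, the asymptotic estimate is ≈ 987.96.)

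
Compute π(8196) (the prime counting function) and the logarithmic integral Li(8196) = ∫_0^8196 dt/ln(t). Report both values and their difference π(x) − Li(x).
π(8196) = 1028;  Li(8196) ≈ 1048.20;  π(x) − Li(x) ≈ -20.20.

Direct count of primes ≤ 8196 gives π(8196) = 1028. Numerical evaluation of the logarithmic integral gives Li(8196) ≈ 1048.20. The difference π(x) − Li(x) ≈ -20.20 is typically negative for small/moderate x (Li(x) overestimates), though Littlewood's theorem shows this sign changes infinitely often.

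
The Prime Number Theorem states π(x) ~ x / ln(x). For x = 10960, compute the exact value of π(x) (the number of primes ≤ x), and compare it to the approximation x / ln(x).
π(10960) = 1331;  x/ln(x) ≈ 1178.24;  relative error ≈ 11.48%.

Directly count primes up to 10960: π(10960) = 1331. The PNT approximation gives 10960/ln(10960) ≈ 10960/9.30201 ≈ 1178.24. Relative error (π(x) − x/ln(x)) / π(x) ≈ 11.48%; the approximation is known to undercount slightly (Li(x) is a better estimate).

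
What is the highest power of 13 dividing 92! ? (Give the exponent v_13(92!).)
v_13(92!) = 7

Legendre's formula: v_p(n!) = Σ_{k ≥ 1} ⌊n / p^k⌋. For p = 13, n = 92, the terms are:
  ⌊92/13^1⌋ = ⌊92/13⌋ = 7
(the next term ⌊92/13^2⌋ = 0, terminating the sum). Summing: v_13(92!) = 7 = 7.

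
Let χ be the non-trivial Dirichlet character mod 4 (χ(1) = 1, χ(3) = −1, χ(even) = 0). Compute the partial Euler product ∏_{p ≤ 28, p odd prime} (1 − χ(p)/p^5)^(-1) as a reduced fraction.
∏ = 19221914719363107239019289471588875/19296053991287416836128860852453376

The odd primes p ≤ 28 are [3, 5, 7, 11, 13, 17, 19, 23]. For each, χ(p) = 1 if p ≡ 1 mod 4, χ(p) = −1 if p ≡ 3 mod 4. Taking (1 − χ(p)/p^5)^(-1) = p^5/(p^5 − χ(p)): (1 − (-1)/3^5)^(-1) · (1 − (1)/5^5)^(-1) · (1 − (-1)/7^5)^(-1) · (1 − (-1)/11^5)^(-1) · (1 − (1)/13^5)^(-1) · (1 − (1)/17^5)^(-1) · (1 − (-1)/19^5)^(-1) · (1 − (-1)/23^5)^(-1) = 19221914719363107239019289471588875/19296053991287416836128860852453376.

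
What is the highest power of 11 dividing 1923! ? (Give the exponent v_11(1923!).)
v_11(1923!) = 190

Legendre's formula: v_p(n!) = Σ_{k ≥ 1} ⌊n / p^k⌋. For p = 11, n = 1923, the terms are:
  ⌊1923/11^1⌋ = ⌊1923/11⌋ = 174
  ⌊1923/11^2⌋ = ⌊1923/121⌋ = 15
  ⌊1923/11^3⌋ = ⌊1923/1331⌋ = 1
(the next term ⌊1923/11^4⌋ = 0, terminating the sum). Summing: v_11(1923!) = 174 + 15 + 1 = 190.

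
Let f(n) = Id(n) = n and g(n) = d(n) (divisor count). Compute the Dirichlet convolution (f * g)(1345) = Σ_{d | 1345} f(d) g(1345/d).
(Id * d)(1345) = 1897

Divisors of 1345: [1, 5, 269, 1345]. For each d | 1345:
  d = 1: Id(1) · d(1345/1) = 1 · 4 = 4
  d = 5: Id(5) · d(1345/5) = 5 · 2 = 10
  d = 269: Id(269) · d(1345/269) = 269 · 2 = 538
  d = 1345: Id(1345) · d(1345/1345) = 1345 · 1 = 1345
Summing: (Id * d)(1345) = 4 + 10 + 538 + 1345 = 1897.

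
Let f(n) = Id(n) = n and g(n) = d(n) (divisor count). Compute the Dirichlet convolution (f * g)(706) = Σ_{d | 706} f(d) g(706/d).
(Id * d)(706) = 1420

Divisors of 706: [1, 2, 353, 706]. For each d | 706:
  d = 1: Id(1) · d(706/1) = 1 · 4 = 4
  d = 2: Id(2) · d(706/2) = 2 · 2 = 4
  d = 353: Id(353) · d(706/353) = 353 · 2 = 706
  d = 706: Id(706) · d(706/706) = 706 · 1 = 706
Summing: (Id * d)(706) = 4 + 4 + 706 + 706 = 1420.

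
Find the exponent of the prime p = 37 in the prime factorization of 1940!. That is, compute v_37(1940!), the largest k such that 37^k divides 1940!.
v_37(1940!) = 53

Legendre's formula: v_p(n!) = Σ_{k ≥ 1} ⌊n / p^k⌋. For p = 37, n = 1940, the terms are:
  ⌊1940/37^1⌋ = ⌊1940/37⌋ = 52
  ⌊1940/37^2⌋ = ⌊1940/1369⌋ = 1
(the next term ⌊1940/37^3⌋ = 0, terminating the sum). Summing: v_37(1940!) = 52 + 1 = 53.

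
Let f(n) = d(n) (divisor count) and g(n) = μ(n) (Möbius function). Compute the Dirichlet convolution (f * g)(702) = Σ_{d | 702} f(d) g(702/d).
(d * μ)(702) = 1

Divisors of 702: [1, 2, 3, 6, 9, 13, 18, 26, 27, 39, 54, 78, 117, 234, 351, 702]. For each d | 702:
  d = 1: d(1) · μ(702/1) = 1 · 0 = 0
  d = 2: d(2) · μ(702/2) = 2 · 0 = 0
  d = 3: d(3) · μ(702/3) = 2 · 0 = 0
  d = 6: d(6) · μ(702/6) = 4 · 0 = 0
  d = 9: d(9) · μ(702/9) = 3 · -1 = -3
  d = 13: d(13) · μ(702/13) = 2 · 0 = 0
  d = 18: d(18) · μ(702/18) = 6 · 1 = 6
  d = 26: d(26) · μ(702/26) = 4 · 0 = 0
  d = 27: d(27) · μ(702/27) = 4 · 1 = 4
  d = 39: d(39) · μ(702/39) = 4 · 0 = 0
  d = 54: d(54) · μ(702/54) = 8 · -1 = -8
  d = 78: d(78) · μ(702/78) = 8 · 0 = 0
  d = 117: d(117) · μ(702/117) = 6 · 1 = 6
  d = 234: d(234) · μ(702/234) = 12 · -1 = -12
  d = 351: d(351) · μ(702/351) = 8 · -1 = -8
  d = 702: d(702) · μ(702/702) = 16 · 1 = 16
Summing: (d * μ)(702) = 0 + 0 + 0 + 0 + -3 + 0 + 6 + 0 + 4 + 0 + -8 + 0 + 6 + -12 + -8 + 16 = 1.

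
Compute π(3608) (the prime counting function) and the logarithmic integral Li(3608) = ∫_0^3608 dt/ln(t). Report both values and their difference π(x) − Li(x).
π(3608) = 504;  Li(3608) ≈ 517.81;  π(x) − Li(x) ≈ -13.81.

Direct count of primes ≤ 3608 gives π(3608) = 504. Numerical evaluation of the logarithmic integral gives Li(3608) ≈ 517.81. The difference π(x) − Li(x) ≈ -13.81 is typically negative for small/moderate x (Li(x) overestimates), though Littlewood's theorem shows this sign changes infinitely often.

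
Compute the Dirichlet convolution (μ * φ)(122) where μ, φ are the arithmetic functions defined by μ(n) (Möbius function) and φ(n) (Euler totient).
(μ * φ)(122) = 0

Divisors of 122: [1, 2, 61, 122]. For each d | 122:
  d = 1: μ(1) · φ(122/1) = 1 · 60 = 60
  d = 2: μ(2) · φ(122/2) = -1 · 60 = -60
  d = 61: μ(61) · φ(122/61) = -1 · 1 = -1
  d = 122: μ(122) · φ(122/122) = 1 · 1 = 1
Summing: (μ * φ)(122) = 60 + -60 + -1 + 1 = 0.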